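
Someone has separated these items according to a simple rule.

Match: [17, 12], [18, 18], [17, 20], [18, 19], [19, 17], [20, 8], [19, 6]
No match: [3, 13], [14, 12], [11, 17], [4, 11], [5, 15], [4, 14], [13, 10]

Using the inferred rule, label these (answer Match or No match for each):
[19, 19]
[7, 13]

Rule: first ≥ 15. This holds for each 'Match' example and fails for each 'No match' one.
[19, 19]: first 19, passes → Match.
[7, 13]: first 7, doesn't match → No match.

Match, No match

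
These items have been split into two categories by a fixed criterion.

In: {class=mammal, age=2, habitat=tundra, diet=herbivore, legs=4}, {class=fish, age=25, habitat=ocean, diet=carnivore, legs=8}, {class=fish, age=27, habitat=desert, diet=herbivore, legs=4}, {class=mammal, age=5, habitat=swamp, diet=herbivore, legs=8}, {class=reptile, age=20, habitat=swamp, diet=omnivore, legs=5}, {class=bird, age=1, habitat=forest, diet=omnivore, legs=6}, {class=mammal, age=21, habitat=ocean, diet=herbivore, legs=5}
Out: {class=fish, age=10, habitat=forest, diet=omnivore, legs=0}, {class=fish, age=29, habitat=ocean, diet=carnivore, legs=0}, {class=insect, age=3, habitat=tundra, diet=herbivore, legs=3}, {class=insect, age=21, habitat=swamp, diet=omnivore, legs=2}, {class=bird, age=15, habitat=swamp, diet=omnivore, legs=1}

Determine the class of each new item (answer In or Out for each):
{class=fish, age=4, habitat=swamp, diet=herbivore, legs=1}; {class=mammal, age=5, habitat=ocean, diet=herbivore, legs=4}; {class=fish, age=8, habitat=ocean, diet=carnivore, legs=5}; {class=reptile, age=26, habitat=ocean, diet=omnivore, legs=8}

Out, In, In, In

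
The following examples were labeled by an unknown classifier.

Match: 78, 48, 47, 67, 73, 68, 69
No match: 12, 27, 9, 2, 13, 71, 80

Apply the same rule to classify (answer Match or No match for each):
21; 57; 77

No match, Match, Match

The simplest hypothesis consistent with all the labels is: digit sum ≥ 10.
No match: 21, since digit sum 2+1 = 3. Match: 57, since digit sum 5+7 = 12. Match: 77, since digit sum 7+7 = 14.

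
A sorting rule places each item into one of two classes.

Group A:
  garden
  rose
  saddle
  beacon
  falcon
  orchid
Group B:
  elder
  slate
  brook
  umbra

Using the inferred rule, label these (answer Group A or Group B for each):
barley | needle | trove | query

The simplest hypothesis consistent with all the labels is: even length.
barley: Group A (length 6).
needle: Group A (length 6).
trove: Group B (length 5).
query: Group B (length 5).

Group A, Group A, Group B, Group B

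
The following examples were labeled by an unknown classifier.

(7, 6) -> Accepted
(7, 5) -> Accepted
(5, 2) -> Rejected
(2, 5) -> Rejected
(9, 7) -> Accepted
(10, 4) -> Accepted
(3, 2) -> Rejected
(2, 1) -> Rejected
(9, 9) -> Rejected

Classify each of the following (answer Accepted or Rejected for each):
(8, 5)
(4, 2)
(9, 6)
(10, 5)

A rule that fits every label: first > second AND sum ≥ 12 — true of each 'Accepted' example, false of each 'Rejected' one.
(8, 5): 8 > 5, 8+5 = 13 — matches, so Accepted. (4, 2): 4 > 2, 4+2 = 6 — fails the rule, so Rejected. (9, 6): 9 > 6, 9+6 = 15 — matches, so Accepted. (10, 5): 10 > 5, 10+5 = 15 — matches, so Accepted.

Accepted, Rejected, Accepted, Accepted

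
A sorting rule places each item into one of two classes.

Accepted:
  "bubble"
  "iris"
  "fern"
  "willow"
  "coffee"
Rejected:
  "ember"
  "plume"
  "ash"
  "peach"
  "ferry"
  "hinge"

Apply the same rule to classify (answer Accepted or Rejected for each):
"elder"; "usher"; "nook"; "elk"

Rejected, Rejected, Accepted, Rejected

Rule: even length. This holds for each 'Accepted' example and fails for each 'Rejected' one.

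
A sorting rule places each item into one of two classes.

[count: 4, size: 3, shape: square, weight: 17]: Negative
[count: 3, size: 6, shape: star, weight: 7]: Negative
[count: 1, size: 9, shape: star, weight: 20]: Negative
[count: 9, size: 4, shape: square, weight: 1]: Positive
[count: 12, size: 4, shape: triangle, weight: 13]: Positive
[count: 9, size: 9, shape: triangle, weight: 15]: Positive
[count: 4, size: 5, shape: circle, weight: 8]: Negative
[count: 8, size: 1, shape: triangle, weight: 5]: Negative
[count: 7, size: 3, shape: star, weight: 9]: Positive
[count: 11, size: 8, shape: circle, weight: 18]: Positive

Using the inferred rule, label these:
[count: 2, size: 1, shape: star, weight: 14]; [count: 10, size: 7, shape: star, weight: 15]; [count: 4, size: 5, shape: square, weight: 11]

Negative, Positive, Negative

Every 'Positive' example satisfies: size ≥ 3 AND count ≥ 7. None of the 'Negative' examples do.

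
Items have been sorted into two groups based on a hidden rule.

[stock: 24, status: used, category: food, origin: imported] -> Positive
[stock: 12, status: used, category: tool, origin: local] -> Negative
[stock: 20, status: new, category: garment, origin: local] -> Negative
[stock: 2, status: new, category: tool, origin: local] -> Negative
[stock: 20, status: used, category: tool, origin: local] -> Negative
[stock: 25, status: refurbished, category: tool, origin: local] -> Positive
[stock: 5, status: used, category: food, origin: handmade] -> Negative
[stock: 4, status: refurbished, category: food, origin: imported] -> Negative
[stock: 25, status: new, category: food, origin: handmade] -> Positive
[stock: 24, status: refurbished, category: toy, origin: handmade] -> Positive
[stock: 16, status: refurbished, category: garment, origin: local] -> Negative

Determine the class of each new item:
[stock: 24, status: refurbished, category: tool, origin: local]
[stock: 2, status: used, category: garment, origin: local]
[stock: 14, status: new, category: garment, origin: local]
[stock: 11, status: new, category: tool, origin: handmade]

Positive, Negative, Negative, Negative

The common property of the 'Positive' items is: stock ≥ 24. No 'Negative' item has it.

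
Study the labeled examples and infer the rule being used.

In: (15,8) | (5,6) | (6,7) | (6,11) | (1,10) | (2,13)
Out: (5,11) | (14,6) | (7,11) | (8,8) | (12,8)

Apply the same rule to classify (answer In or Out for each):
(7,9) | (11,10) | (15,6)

'In' ⟺ sum is odd.

Out, In, In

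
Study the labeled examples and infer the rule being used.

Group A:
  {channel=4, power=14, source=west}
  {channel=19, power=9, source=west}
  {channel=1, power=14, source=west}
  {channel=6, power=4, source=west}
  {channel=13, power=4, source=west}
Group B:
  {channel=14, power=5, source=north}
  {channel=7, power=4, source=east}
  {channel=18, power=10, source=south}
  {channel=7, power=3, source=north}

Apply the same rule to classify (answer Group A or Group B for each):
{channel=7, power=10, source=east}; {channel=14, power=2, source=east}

Group B, Group B

The distinguishing property — source is west — holds for all the 'Group A' cases and none of the 'Group B' cases.
{channel=7, power=10, source=east}: source is east — does not satisfy this, so Group B.
{channel=14, power=2, source=east}: source is east — does not satisfy this, so Group B.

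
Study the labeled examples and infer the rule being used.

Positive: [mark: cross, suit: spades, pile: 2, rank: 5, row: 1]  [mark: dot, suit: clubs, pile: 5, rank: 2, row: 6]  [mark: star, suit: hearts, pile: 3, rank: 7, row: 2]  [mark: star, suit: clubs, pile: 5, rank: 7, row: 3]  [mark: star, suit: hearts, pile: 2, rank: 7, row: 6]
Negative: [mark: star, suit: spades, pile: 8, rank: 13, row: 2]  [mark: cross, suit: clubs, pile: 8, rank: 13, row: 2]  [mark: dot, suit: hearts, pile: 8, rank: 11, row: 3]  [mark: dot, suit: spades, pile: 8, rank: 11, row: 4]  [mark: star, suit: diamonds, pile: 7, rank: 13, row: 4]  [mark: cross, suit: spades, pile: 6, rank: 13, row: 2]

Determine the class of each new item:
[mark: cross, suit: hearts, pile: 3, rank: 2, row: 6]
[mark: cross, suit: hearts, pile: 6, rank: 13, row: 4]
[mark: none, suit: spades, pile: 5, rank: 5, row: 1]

The rule appears to be: pile ≤ 5.
[mark: cross, suit: hearts, pile: 3, rank: 2, row: 6]: pile = 3, has this property → Positive.
[mark: cross, suit: hearts, pile: 6, rank: 13, row: 4]: pile = 6, fails the rule → Negative.
[mark: none, suit: spades, pile: 5, rank: 5, row: 1]: pile = 5, has this property → Positive.

Positive, Negative, Positive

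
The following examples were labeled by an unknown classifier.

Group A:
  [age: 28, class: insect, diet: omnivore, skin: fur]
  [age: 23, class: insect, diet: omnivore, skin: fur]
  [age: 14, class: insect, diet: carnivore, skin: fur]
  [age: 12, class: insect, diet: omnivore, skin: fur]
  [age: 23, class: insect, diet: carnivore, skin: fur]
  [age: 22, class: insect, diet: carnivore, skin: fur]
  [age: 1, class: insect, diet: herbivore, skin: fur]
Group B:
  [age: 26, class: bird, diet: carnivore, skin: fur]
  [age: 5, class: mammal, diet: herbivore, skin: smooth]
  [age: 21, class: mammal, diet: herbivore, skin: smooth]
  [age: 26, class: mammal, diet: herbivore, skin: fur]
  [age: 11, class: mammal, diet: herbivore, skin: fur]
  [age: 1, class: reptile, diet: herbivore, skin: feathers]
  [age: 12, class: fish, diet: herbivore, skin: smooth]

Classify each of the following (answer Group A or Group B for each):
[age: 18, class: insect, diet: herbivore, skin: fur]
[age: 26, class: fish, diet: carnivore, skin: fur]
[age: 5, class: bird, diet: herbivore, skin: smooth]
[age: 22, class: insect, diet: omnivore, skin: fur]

Group A, Group B, Group B, Group A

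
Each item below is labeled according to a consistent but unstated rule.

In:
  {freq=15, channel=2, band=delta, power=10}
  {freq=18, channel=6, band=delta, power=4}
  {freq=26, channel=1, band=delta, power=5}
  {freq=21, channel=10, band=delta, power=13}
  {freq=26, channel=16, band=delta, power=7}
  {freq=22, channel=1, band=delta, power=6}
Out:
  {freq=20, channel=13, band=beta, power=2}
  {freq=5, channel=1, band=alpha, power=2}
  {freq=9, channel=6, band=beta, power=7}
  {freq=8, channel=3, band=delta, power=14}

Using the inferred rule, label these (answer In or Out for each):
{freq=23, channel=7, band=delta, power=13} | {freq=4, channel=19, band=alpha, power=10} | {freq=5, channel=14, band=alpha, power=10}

The simplest hypothesis consistent with all the labels is: band is delta AND freq ≥ 9.

In, Out, Out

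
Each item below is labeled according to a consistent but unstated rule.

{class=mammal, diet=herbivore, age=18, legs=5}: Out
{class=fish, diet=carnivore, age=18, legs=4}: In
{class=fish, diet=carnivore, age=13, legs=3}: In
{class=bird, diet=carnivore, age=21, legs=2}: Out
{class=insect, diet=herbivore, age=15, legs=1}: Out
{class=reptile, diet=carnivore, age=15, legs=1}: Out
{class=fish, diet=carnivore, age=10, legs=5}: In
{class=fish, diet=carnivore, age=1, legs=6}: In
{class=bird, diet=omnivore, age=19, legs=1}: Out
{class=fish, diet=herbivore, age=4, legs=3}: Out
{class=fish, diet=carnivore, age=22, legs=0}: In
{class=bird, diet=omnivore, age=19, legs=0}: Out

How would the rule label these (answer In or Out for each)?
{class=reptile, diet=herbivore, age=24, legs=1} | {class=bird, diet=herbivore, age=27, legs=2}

The simplest hypothesis consistent with all the labels is: diet is carnivore AND class is fish.
Out: {class=reptile, diet=herbivore, age=24, legs=1}, since diet is herbivore, class is reptile. Out: {class=bird, diet=herbivore, age=27, legs=2}, since diet is herbivore, class is bird.

Out, Out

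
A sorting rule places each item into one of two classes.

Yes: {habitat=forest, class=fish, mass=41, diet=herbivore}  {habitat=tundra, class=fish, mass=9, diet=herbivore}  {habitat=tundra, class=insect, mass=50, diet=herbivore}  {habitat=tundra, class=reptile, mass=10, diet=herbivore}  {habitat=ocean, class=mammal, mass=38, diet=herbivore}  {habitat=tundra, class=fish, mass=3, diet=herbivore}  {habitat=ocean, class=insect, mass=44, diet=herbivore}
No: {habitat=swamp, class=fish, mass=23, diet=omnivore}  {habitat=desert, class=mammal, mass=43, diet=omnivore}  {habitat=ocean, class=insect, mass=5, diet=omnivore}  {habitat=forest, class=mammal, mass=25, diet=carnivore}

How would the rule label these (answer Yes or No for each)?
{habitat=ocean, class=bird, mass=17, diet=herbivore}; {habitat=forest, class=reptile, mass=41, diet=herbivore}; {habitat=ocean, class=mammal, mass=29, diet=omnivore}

Yes, Yes, No

Looking at the examples, the only property every 'Yes' case has and every 'No' case lacks is: diet is herbivore.
{habitat=ocean, class=bird, mass=17, diet=herbivore} — diet is herbivore, hence Yes.
{habitat=forest, class=reptile, mass=41, diet=herbivore} — diet is herbivore, hence Yes.
{habitat=ocean, class=mammal, mass=29, diet=omnivore} — diet is omnivore, hence No.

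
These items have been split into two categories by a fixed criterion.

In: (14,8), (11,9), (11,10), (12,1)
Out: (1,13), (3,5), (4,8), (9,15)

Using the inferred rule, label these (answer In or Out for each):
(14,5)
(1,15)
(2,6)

All 'In' examples share one property — first > second — and every 'Out' example lacks it.
(14,5) → 14 > 5 → In. (1,15) → 1 < 15 → Out. (2,6) → 2 < 6 → Out.

In, Out, Out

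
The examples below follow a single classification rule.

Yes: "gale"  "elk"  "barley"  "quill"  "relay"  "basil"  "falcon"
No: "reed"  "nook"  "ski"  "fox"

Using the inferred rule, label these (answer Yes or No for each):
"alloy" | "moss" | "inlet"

The pattern is that an item is 'Yes' exactly when: contains 'l'.

Yes, No, Yes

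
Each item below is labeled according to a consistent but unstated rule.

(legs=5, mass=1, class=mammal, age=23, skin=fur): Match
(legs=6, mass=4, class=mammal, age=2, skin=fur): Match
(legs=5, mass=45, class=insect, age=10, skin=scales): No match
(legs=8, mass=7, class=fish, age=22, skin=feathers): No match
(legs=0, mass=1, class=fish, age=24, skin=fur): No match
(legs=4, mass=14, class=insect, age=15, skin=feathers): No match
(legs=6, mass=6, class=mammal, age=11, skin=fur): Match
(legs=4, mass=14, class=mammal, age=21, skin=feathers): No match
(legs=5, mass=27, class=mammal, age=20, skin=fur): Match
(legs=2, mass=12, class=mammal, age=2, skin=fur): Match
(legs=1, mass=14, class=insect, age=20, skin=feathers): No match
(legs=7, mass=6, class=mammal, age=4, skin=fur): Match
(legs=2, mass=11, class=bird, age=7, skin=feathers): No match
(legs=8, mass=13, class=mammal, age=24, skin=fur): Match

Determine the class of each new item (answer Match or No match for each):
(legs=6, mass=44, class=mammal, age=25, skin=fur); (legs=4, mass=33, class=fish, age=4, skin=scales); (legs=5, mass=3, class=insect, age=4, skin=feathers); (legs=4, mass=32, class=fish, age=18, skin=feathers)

Rule: class is mammal AND skin is fur. This holds for each 'Match' example and fails for each 'No match' one.

Match, No match, No match, No match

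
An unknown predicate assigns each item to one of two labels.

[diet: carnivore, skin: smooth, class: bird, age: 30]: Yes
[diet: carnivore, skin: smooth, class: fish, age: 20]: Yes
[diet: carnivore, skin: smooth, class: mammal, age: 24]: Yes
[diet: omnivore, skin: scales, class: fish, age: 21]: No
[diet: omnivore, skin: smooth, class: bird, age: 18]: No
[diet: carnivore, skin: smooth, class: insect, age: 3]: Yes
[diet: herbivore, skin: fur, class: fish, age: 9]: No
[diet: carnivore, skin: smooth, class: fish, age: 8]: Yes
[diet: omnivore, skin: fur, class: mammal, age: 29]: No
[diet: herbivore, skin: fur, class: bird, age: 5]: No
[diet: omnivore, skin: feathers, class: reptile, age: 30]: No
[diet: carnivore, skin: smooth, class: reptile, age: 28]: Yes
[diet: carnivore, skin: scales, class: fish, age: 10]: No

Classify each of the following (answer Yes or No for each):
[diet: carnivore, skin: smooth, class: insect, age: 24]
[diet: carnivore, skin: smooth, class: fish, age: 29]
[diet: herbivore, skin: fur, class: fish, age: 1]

Every 'Yes' example satisfies: diet is carnivore AND skin is smooth. None of the 'No' examples do.
[diet: carnivore, skin: smooth, class: insect, age: 24]: diet is carnivore, skin is smooth, qualifies → Yes.
[diet: carnivore, skin: smooth, class: fish, age: 29]: diet is carnivore, skin is smooth, qualifies → Yes.
[diet: herbivore, skin: fur, class: fish, age: 1]: diet is herbivore, skin is fur, does not satisfy this → No.

Yes, Yes, No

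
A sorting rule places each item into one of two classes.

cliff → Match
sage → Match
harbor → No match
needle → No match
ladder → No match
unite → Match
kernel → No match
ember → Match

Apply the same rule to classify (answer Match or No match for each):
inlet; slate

Match, Match

The rule appears to be: length ≤ 5.
inlet → length 5 → Match.
slate → length 5 → Match.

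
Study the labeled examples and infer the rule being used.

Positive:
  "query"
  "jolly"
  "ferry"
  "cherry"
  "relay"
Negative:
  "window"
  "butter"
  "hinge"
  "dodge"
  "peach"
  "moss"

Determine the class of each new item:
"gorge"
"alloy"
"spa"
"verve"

Negative, Positive, Negative, Negative

'Positive' ⟺ contains 'y'.
"gorge" — no 'y', hence Negative.
"alloy" — has 'y', hence Positive.
"spa" — no 'y', hence Negative.
"verve" — no 'y', hence Negative.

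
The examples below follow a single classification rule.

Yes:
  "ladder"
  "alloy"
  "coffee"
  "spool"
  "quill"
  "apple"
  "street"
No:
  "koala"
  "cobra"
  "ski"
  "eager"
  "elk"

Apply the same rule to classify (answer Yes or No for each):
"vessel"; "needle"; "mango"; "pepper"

Yes, Yes, No, Yes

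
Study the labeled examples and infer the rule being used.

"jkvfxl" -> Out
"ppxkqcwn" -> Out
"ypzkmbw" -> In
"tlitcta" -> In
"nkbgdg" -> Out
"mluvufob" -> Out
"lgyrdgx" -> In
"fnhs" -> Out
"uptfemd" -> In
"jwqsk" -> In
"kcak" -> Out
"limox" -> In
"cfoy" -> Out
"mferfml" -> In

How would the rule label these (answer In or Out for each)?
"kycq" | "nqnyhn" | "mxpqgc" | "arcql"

Comparing the two groups points to one rule — odd length.
"kycq" — length 4, hence Out. "nqnyhn" — length 6, hence Out. "mxpqgc" — length 6, hence Out. "arcql" — length 5, hence In.

Out, Out, Out, In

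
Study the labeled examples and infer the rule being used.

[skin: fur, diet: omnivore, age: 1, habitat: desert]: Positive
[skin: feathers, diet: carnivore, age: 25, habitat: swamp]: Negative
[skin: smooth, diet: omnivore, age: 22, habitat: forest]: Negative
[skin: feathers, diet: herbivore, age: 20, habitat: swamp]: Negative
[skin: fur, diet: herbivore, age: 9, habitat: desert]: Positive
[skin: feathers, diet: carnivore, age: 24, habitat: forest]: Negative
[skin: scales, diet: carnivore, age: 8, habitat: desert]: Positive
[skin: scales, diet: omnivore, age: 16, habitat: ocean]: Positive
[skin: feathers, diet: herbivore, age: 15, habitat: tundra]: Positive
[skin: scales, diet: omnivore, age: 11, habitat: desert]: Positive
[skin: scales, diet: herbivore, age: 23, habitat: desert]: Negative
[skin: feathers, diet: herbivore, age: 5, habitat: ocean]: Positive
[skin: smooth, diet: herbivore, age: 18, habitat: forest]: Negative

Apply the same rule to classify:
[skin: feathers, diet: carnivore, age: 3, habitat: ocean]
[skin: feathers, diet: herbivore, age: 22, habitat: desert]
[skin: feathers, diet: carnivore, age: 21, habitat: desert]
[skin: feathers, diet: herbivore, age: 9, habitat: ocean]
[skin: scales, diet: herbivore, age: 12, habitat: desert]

Positive, Negative, Negative, Positive, Positive

The pattern is that an item is 'Positive' exactly when: age ≤ 16.
[skin: feathers, diet: carnivore, age: 3, habitat: ocean] — age = 3, hence Positive.
[skin: feathers, diet: herbivore, age: 22, habitat: desert] — age = 22, hence Negative.
[skin: feathers, diet: carnivore, age: 21, habitat: desert] — age = 21, hence Negative.
[skin: feathers, diet: herbivore, age: 9, habitat: ocean] — age = 9, hence Positive.
[skin: scales, diet: herbivore, age: 12, habitat: desert] — age = 12, hence Positive.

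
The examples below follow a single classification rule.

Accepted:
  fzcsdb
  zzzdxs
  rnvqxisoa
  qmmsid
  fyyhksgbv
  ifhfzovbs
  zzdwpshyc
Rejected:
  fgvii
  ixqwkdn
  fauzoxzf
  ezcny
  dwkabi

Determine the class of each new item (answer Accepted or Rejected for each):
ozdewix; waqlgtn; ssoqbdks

A rule that fits every label: contains 's' — true of each 'Accepted' example, false of each 'Rejected' one.
ozdewix → no 's' → Rejected.
waqlgtn → no 's' → Rejected.
ssoqbdks → has 's' → Accepted.

Rejected, Rejected, Accepted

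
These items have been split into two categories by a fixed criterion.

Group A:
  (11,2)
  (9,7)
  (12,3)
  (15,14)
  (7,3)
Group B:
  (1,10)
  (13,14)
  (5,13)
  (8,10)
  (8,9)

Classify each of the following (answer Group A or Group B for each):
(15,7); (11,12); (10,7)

Group A, Group B, Group A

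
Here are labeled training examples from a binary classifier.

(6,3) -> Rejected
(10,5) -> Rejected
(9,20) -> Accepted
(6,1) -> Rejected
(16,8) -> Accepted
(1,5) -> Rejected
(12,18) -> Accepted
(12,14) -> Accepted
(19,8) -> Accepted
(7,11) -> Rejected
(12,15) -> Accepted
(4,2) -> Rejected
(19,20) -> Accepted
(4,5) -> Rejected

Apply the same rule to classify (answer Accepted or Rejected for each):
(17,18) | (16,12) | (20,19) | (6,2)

Accepted, Accepted, Accepted, Rejected

Every 'Accepted' example satisfies: sum ≥ 24. None of the 'Rejected' examples do.
(17,18): 17+18 = 35 — checks out, so Accepted. (16,12): 16+12 = 28 — checks out, so Accepted. (20,19): 20+19 = 39 — checks out, so Accepted. (6,2): 6+2 = 8 — fails the rule, so Rejected.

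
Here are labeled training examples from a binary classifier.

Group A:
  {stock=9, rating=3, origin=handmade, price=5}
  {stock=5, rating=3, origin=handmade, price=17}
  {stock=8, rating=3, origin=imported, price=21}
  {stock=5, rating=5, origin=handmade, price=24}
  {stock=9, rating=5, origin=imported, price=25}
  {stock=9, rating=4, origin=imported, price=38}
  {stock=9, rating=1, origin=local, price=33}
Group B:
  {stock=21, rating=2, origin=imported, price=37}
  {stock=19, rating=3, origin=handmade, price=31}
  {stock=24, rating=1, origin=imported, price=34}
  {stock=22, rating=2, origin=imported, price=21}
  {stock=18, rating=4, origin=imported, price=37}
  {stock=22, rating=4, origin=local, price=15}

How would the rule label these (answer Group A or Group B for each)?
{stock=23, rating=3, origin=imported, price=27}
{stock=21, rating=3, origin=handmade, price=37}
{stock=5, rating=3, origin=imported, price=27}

Group B, Group B, Group A

The rule appears to be: stock ≤ 9.
{stock=23, rating=3, origin=imported, price=27}: stock = 23 — does not pass, so Group B. {stock=21, rating=3, origin=handmade, price=37}: stock = 21 — does not pass, so Group B. {stock=5, rating=3, origin=imported, price=27}: stock = 5 — matches, so Group A.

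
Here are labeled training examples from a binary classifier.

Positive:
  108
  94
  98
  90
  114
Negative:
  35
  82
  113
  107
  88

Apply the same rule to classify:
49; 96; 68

Negative, Positive, Negative

One predicate separates the groups cleanly: even AND at least 90.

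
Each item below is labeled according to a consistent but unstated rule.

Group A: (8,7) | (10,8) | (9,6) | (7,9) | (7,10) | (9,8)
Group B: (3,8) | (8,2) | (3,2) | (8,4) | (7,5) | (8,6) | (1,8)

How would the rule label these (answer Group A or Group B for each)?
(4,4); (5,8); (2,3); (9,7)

Group B, Group B, Group B, Group A

One predicate separates the groups cleanly: sum ≥ 15.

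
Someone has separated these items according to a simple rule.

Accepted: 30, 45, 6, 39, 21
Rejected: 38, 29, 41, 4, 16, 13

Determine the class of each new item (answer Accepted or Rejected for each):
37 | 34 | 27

Rejected, Rejected, Accepted

Every 'Accepted' example satisfies: multiple of 3. None of the 'Rejected' examples do.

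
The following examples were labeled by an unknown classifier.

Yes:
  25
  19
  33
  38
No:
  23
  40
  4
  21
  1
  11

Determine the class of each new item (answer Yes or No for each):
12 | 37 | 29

The classifier is using: digit sum ≥ 6.
No: 12, since digit sum 1+2 = 3.
Yes: 37, since digit sum 3+7 = 10.
Yes: 29, since digit sum 2+9 = 11.

No, Yes, Yes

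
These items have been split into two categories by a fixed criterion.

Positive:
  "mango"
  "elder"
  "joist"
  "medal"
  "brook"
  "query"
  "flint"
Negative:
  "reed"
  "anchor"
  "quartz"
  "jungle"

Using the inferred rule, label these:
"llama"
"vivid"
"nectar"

Positive, Positive, Negative

'Positive' ⟺ odd length.
"llama" — length 5, hence Positive.
"vivid" — length 5, hence Positive.
"nectar" — length 6, hence Negative.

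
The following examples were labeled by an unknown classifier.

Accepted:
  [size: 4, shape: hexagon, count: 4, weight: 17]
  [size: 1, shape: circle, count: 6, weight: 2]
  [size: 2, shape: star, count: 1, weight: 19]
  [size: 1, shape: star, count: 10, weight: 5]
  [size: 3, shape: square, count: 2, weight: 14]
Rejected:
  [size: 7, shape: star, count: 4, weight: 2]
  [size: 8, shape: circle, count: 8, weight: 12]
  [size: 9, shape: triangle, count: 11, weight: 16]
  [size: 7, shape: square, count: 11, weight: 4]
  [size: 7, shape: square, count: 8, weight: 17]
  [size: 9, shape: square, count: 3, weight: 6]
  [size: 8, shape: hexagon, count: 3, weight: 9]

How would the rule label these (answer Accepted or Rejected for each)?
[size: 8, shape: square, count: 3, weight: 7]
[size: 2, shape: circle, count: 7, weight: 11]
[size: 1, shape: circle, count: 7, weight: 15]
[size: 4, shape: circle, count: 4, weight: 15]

Every 'Accepted' example satisfies: size ≤ 4. None of the 'Rejected' examples do.
Rejected: [size: 8, shape: square, count: 3, weight: 7], since size = 8.
Accepted: [size: 2, shape: circle, count: 7, weight: 11], since size = 2.
Accepted: [size: 1, shape: circle, count: 7, weight: 15], since size = 1.
Accepted: [size: 4, shape: circle, count: 4, weight: 15], since size = 4.

Rejected, Accepted, Accepted, Accepted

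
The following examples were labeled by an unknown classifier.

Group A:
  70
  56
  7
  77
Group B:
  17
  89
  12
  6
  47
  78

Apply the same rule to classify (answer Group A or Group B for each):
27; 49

Looking at the examples, the only property every 'Group A' case has and every 'Group B' case lacks is: multiple of 7.

Group B, Group A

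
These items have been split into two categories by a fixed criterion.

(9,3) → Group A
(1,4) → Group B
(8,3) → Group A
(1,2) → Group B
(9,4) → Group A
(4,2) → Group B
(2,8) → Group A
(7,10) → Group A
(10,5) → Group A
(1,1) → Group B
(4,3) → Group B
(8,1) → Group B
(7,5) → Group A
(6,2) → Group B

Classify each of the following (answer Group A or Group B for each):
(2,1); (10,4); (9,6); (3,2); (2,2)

The pattern is that an item is 'Group A' exactly when: sum ≥ 10.
(2,1): 2+1 = 3, fails the rule → Group B.
(10,4): 10+4 = 14, has this property → Group A.
(9,6): 9+6 = 15, has this property → Group A.
(3,2): 3+2 = 5, fails the rule → Group B.
(2,2): 2+2 = 4, fails the rule → Group B.

Group B, Group A, Group A, Group B, Group B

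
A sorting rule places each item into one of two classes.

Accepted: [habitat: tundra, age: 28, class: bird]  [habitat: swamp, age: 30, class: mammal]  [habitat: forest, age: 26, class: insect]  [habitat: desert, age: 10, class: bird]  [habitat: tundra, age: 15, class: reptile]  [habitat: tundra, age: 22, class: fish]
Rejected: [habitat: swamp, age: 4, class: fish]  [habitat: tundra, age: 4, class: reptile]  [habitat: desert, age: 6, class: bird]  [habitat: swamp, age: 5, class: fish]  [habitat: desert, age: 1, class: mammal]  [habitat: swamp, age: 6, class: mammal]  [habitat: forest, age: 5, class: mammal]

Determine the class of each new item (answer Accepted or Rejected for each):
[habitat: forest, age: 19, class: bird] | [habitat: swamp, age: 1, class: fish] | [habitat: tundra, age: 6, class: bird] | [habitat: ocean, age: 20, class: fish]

Accepted, Rejected, Rejected, Accepted

Every 'Accepted' example satisfies: age ≥ 10. None of the 'Rejected' examples do.
[habitat: forest, age: 19, class: bird]: age = 19 — passes, so Accepted. [habitat: swamp, age: 1, class: fish]: age = 1 — doesn't match, so Rejected. [habitat: tundra, age: 6, class: bird]: age = 6 — doesn't match, so Rejected. [habitat: ocean, age: 20, class: fish]: age = 20 — passes, so Accepted.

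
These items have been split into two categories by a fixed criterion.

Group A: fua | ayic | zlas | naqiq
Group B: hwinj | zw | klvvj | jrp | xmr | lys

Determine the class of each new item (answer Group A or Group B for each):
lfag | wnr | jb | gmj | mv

Group A, Group B, Group B, Group B, Group B

Every 'Group A' example satisfies: contains 'a'. None of the 'Group B' examples do.
lfag: Group A (has 'a').
wnr: Group B (no 'a').
jb: Group B (no 'a').
gmj: Group B (no 'a').
mv: Group B (no 'a').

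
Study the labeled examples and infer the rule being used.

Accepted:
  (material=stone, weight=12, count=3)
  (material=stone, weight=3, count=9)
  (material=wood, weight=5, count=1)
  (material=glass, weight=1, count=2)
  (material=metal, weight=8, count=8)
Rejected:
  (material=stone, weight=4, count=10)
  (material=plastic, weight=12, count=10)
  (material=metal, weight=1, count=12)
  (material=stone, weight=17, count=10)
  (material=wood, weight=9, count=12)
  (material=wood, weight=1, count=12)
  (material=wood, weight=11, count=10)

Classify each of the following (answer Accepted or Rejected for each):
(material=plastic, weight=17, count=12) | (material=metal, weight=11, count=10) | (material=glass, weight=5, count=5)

Every 'Accepted' example satisfies: count ≤ 9. None of the 'Rejected' examples do.
Rejected: (material=plastic, weight=17, count=12), since count = 12. Rejected: (material=metal, weight=11, count=10), since count = 10. Accepted: (material=glass, weight=5, count=5), since count = 5.

Rejected, Rejected, Accepted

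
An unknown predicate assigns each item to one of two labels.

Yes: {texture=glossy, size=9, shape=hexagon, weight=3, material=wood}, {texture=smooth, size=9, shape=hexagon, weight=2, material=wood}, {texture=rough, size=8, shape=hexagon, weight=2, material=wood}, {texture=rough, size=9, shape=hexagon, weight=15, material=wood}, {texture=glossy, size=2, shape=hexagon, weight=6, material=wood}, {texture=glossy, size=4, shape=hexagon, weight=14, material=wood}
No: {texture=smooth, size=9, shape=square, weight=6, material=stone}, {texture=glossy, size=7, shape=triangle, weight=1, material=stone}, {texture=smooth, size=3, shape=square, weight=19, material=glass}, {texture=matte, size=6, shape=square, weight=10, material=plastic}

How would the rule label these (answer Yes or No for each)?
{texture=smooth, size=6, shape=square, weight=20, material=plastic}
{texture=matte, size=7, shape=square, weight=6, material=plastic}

The rule appears to be: material is wood.
{texture=smooth, size=6, shape=square, weight=20, material=plastic} → material is plastic → No.
{texture=matte, size=7, shape=square, weight=6, material=plastic} → material is plastic → No.

No, No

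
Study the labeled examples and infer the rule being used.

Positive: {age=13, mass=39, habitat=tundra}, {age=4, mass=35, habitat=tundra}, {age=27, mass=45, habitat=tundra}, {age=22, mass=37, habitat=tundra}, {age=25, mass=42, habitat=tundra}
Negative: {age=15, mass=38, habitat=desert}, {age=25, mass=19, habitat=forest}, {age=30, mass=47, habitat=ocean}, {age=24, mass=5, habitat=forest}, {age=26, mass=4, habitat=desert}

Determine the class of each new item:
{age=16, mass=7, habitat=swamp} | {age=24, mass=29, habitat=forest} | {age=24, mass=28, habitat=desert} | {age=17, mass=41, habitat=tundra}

Negative, Negative, Negative, Positive

'Positive' ⟺ habitat is tundra.
{age=16, mass=7, habitat=swamp}: habitat is swamp — does not satisfy this, so Negative.
{age=24, mass=29, habitat=forest}: habitat is forest — does not satisfy this, so Negative.
{age=24, mass=28, habitat=desert}: habitat is desert — does not satisfy this, so Negative.
{age=17, mass=41, habitat=tundra}: habitat is tundra — has this property, so Positive.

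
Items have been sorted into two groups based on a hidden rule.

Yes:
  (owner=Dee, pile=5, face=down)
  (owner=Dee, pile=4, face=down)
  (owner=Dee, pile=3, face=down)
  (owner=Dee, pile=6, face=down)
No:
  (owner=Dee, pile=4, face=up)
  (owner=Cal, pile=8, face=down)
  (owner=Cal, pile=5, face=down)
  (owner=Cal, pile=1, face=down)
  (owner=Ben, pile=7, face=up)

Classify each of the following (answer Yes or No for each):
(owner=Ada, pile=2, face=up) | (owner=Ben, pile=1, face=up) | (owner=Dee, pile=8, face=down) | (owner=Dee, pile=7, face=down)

No, No, Yes, Yes

The common property of the 'Yes' items is: owner is Dee AND face is down. No 'No' item has it.
(owner=Ada, pile=2, face=up): owner is Ada, face is up — doesn't qualify, so No. (owner=Ben, pile=1, face=up): owner is Ben, face is up — doesn't qualify, so No. (owner=Dee, pile=8, face=down): owner is Dee, face is down — passes, so Yes. (owner=Dee, pile=7, face=down): owner is Dee, face is down — passes, so Yes.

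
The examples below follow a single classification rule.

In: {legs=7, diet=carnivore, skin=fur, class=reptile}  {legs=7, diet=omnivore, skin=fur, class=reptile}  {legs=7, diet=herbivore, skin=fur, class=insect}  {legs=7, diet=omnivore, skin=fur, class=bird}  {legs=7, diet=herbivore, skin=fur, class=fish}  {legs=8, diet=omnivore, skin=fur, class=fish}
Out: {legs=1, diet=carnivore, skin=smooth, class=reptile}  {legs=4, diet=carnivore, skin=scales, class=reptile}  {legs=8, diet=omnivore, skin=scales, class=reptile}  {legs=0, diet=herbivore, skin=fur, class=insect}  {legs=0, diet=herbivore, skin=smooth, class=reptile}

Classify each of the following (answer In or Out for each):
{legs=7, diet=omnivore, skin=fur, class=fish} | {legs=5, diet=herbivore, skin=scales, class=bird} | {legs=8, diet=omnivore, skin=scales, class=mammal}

In, Out, Out

The simplest hypothesis consistent with all the labels is: skin is fur AND legs ≥ 1.
{legs=7, diet=omnivore, skin=fur, class=fish}: skin is fur, legs = 7, meets the rule → In. {legs=5, diet=herbivore, skin=scales, class=bird}: skin is scales, legs = 5, does not pass → Out. {legs=8, diet=omnivore, skin=scales, class=mammal}: skin is scales, legs = 8, does not pass → Out.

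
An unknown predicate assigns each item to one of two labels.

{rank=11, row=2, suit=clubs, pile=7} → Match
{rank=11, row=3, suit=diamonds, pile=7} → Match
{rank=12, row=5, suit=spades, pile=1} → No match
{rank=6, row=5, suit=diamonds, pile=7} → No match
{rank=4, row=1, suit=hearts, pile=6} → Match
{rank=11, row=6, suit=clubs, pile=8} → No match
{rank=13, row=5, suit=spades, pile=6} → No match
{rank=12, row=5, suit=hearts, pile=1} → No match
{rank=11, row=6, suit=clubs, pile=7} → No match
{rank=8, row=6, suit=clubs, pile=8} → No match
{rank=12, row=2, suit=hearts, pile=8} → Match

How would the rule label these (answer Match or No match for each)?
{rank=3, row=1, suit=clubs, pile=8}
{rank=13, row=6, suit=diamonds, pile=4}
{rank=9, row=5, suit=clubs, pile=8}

The classifier is using: row ≤ 3.
{rank=3, row=1, suit=clubs, pile=8}: Match (row = 1).
{rank=13, row=6, suit=diamonds, pile=4}: No match (row = 6).
{rank=9, row=5, suit=clubs, pile=8}: No match (row = 5).

Match, No match, No match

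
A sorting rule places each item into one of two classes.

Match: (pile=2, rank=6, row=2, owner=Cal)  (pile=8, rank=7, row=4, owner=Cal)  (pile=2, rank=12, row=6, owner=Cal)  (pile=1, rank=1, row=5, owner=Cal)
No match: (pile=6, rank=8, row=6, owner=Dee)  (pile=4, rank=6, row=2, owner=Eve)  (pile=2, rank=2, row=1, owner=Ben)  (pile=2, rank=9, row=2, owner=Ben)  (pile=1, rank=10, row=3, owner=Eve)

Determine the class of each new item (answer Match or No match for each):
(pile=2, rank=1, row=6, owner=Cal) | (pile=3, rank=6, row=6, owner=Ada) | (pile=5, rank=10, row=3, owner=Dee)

The common property of the 'Match' items is: owner is Cal. No 'No match' item has it.
(pile=2, rank=1, row=6, owner=Cal) → owner is Cal → Match. (pile=3, rank=6, row=6, owner=Ada) → owner is Ada → No match. (pile=5, rank=10, row=3, owner=Dee) → owner is Dee → No match.

Match, No match, No match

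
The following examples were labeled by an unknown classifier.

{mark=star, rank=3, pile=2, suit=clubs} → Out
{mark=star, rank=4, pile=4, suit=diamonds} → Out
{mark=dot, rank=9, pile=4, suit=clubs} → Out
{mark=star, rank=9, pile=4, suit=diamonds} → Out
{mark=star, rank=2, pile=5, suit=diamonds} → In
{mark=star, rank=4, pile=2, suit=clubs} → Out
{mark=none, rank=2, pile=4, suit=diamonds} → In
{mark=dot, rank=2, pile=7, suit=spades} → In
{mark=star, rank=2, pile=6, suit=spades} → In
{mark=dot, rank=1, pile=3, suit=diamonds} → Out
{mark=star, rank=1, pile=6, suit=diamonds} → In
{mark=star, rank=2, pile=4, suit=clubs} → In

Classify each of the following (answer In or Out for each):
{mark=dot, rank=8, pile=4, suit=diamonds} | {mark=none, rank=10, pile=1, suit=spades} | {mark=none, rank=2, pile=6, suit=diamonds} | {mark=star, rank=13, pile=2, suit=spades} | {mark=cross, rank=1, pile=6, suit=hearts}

'In' ⟺ rank ≤ 2 AND pile ≥ 4.
{mark=dot, rank=8, pile=4, suit=diamonds}: rank = 8, pile = 4, does not satisfy this → Out.
{mark=none, rank=10, pile=1, suit=spades}: rank = 10, pile = 1, does not satisfy this → Out.
{mark=none, rank=2, pile=6, suit=diamonds}: rank = 2, pile = 6, has this property → In.
{mark=star, rank=13, pile=2, suit=spades}: rank = 13, pile = 2, does not satisfy this → Out.
{mark=cross, rank=1, pile=6, suit=hearts}: rank = 1, pile = 6, has this property → In.

Out, Out, In, Out, In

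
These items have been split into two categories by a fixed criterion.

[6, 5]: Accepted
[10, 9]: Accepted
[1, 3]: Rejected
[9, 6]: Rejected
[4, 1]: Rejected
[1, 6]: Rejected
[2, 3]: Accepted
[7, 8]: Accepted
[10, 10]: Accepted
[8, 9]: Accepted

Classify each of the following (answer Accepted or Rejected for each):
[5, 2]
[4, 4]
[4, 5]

The rule appears to be: |first − second| ≤ 1.
[5, 2]: Rejected (|5−2| = 3). [4, 4]: Accepted (|4−4| = 0). [4, 5]: Accepted (|4−5| = 1).

Rejected, Accepted, Accepted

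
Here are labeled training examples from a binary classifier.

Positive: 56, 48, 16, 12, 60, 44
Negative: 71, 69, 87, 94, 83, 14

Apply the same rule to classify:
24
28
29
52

Positive, Positive, Negative, Positive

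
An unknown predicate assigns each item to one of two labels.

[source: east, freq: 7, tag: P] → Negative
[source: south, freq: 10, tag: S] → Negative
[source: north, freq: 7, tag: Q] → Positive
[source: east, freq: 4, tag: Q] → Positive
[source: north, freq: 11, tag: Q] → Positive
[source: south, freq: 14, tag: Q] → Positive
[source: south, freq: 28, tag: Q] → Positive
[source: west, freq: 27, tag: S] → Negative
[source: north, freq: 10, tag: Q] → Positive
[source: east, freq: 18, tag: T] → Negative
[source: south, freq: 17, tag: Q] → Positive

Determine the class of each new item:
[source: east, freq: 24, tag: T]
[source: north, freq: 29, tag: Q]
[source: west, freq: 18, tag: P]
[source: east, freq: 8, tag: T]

Negative, Positive, Negative, Negative

A rule that fits every label: tag is Q — true of each 'Positive' example, false of each 'Negative' one.
[source: east, freq: 24, tag: T] — tag is T, hence Negative. [source: north, freq: 29, tag: Q] — tag is Q, hence Positive. [source: west, freq: 18, tag: P] — tag is P, hence Negative. [source: east, freq: 8, tag: T] — tag is T, hence Negative.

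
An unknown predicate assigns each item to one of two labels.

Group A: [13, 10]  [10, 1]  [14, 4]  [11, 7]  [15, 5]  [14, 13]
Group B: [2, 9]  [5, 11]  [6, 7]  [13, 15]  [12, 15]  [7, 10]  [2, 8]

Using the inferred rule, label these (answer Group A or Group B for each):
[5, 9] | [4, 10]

One predicate separates the groups cleanly: first > second.
[5, 9]: 5 < 9, doesn't qualify → Group B. [4, 10]: 4 < 10, doesn't qualify → Group B.

Group B, Group B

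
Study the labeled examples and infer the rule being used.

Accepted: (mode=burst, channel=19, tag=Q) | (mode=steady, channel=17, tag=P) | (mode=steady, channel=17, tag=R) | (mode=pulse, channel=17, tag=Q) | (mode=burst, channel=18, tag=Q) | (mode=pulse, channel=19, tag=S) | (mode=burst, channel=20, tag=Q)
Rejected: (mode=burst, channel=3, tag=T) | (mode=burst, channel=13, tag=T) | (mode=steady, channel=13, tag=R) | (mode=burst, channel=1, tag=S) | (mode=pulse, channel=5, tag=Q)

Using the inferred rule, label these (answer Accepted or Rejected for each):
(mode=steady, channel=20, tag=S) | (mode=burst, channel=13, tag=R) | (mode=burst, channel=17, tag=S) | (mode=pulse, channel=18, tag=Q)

Accepted, Rejected, Accepted, Accepted

Every 'Accepted' example satisfies: channel ≥ 17. None of the 'Rejected' examples do.
(mode=steady, channel=20, tag=S): channel = 20, meets the rule → Accepted.
(mode=burst, channel=13, tag=R): channel = 13, doesn't qualify → Rejected.
(mode=burst, channel=17, tag=S): channel = 17, meets the rule → Accepted.
(mode=pulse, channel=18, tag=Q): channel = 18, meets the rule → Accepted.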